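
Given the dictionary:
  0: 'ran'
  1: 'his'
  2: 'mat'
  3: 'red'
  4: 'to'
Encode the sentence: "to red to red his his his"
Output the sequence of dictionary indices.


Look up each word in the dictionary:
  'to' -> 4
  'red' -> 3
  'to' -> 4
  'red' -> 3
  'his' -> 1
  'his' -> 1
  'his' -> 1

Encoded: [4, 3, 4, 3, 1, 1, 1]


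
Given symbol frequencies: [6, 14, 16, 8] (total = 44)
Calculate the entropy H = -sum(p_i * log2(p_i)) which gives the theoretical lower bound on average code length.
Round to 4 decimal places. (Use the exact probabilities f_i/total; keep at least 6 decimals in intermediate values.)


Per-symbol terms -p_i * log2(p_i) with p_i = f_i/44:
  p = 6/44 = 0.136364: log2(p) = -2.874469, -p*log2(p) = 0.391973
  p = 14/44 = 0.318182: log2(p) = -1.652077, -p*log2(p) = 0.525661
  p = 16/44 = 0.363636: log2(p) = -1.459432, -p*log2(p) = 0.530702
  p = 8/44 = 0.181818: log2(p) = -2.459432, -p*log2(p) = 0.447169
H = 0.391973 + 0.525661 + 0.530702 + 0.447169 = 1.895505

H = 1.8955 bits/symbol


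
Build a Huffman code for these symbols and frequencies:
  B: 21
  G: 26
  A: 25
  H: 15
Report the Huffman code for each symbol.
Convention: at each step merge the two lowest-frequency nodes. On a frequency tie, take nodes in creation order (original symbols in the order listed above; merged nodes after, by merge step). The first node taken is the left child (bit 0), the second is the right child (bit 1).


Huffman tree construction:
Step 1: Merge H(15) + B(21) = 36
Step 2: Merge A(25) + G(26) = 51
Step 3: Merge (H+B)(36) + (A+G)(51) = 87
Read each symbol's code off the tree from the root (left child = 0, right child = 1).

Codes:
  B: 01 (length 2)
  G: 11 (length 2)
  A: 10 (length 2)
  H: 00 (length 2)
Average code length: 174/87 = 2.0000 bits/symbol


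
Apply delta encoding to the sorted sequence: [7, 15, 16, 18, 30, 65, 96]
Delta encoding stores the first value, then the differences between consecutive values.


First value: 7
Deltas:
  15 - 7 = 8
  16 - 15 = 1
  18 - 16 = 2
  30 - 18 = 12
  65 - 30 = 35
  96 - 65 = 31


Delta encoded: [7, 8, 1, 2, 12, 35, 31]


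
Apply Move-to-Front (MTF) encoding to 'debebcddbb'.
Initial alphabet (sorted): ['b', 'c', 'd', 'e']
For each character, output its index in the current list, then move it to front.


MTF encoding:
'd': index 2 in ['b', 'c', 'd', 'e'] -> ['d', 'b', 'c', 'e']
'e': index 3 in ['d', 'b', 'c', 'e'] -> ['e', 'd', 'b', 'c']
'b': index 2 in ['e', 'd', 'b', 'c'] -> ['b', 'e', 'd', 'c']
'e': index 1 in ['b', 'e', 'd', 'c'] -> ['e', 'b', 'd', 'c']
'b': index 1 in ['e', 'b', 'd', 'c'] -> ['b', 'e', 'd', 'c']
'c': index 3 in ['b', 'e', 'd', 'c'] -> ['c', 'b', 'e', 'd']
'd': index 3 in ['c', 'b', 'e', 'd'] -> ['d', 'c', 'b', 'e']
'd': index 0 in ['d', 'c', 'b', 'e'] -> ['d', 'c', 'b', 'e']
'b': index 2 in ['d', 'c', 'b', 'e'] -> ['b', 'd', 'c', 'e']
'b': index 0 in ['b', 'd', 'c', 'e'] -> ['b', 'd', 'c', 'e']


Output: [2, 3, 2, 1, 1, 3, 3, 0, 2, 0]


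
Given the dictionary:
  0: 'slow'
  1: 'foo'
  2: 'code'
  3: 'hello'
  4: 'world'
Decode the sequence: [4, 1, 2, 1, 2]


Look up each index in the dictionary:
  4 -> 'world'
  1 -> 'foo'
  2 -> 'code'
  1 -> 'foo'
  2 -> 'code'

Decoded: "world foo code foo code"


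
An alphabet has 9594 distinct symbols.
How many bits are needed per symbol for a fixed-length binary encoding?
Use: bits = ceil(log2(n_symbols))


log2(9594) = 13.2279
Bracket: 2^13 = 8192 < 9594 <= 2^14 = 16384
So ceil(log2(9594)) = 14

bits = ceil(log2(9594)) = ceil(13.2279) = 14 bits


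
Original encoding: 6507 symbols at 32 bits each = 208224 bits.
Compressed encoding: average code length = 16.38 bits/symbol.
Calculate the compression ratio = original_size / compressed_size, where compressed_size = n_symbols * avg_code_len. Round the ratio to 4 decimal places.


original_size = n_symbols * orig_bits = 6507 * 32 = 208224 bits
compressed_size = n_symbols * avg_code_len = 6507 * 16.38 = 106584.66 bits
ratio = original_size / compressed_size = 208224 / 106584.66 = 1.9536

Compression ratio = 1.9536


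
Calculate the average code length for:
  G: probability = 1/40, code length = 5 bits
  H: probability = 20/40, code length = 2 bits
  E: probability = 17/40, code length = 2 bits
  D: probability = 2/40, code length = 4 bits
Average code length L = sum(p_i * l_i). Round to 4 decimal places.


Weighted contributions p_i * l_i:
  G: (1/40) * 5 = 5/40
  H: (20/40) * 2 = 40/40
  E: (17/40) * 2 = 34/40
  D: (2/40) * 4 = 8/40
Sum = (5 + 40 + 34 + 8)/40 = 87/40

L = 87/40 = 2.1750 bits/symbol


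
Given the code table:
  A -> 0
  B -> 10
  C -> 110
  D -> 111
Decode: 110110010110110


Decoding:
110 -> C
110 -> C
0 -> A
10 -> B
110 -> C
110 -> C


Result: CCABCC


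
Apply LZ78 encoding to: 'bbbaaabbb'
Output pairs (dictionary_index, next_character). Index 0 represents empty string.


LZ78 encoding steps:
Dictionary: {0: ''}
Step 1: w='' (idx 0), next='b' -> output (0, 'b'), add 'b' as idx 1
Step 2: w='b' (idx 1), next='b' -> output (1, 'b'), add 'bb' as idx 2
Step 3: w='' (idx 0), next='a' -> output (0, 'a'), add 'a' as idx 3
Step 4: w='a' (idx 3), next='a' -> output (3, 'a'), add 'aa' as idx 4
Step 5: w='bb' (idx 2), next='b' -> output (2, 'b'), add 'bbb' as idx 5


Encoded: [(0, 'b'), (1, 'b'), (0, 'a'), (3, 'a'), (2, 'b')]


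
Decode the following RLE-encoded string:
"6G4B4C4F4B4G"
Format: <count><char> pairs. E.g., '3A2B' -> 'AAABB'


Expanding each <count><char> pair:
  6G -> 'GGGGGG'
  4B -> 'BBBB'
  4C -> 'CCCC'
  4F -> 'FFFF'
  4B -> 'BBBB'
  4G -> 'GGGG'

Decoded = GGGGGGBBBBCCCCFFFFBBBBGGGG


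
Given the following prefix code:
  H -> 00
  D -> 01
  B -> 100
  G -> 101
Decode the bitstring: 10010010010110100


Decoding step by step:
Bits 100 -> B
Bits 100 -> B
Bits 100 -> B
Bits 101 -> G
Bits 101 -> G
Bits 00 -> H


Decoded message: BBBGGH


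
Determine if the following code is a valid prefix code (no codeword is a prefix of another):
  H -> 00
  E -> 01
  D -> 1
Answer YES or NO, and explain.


Checking each pair (does one codeword prefix another?):
  H='00' vs E='01': no prefix
  H='00' vs D='1': no prefix
  E='01' vs H='00': no prefix
  E='01' vs D='1': no prefix
  D='1' vs H='00': no prefix
  D='1' vs E='01': no prefix
No violation found over all pairs.

YES -- this is a valid prefix code. No codeword is a prefix of any other codeword.


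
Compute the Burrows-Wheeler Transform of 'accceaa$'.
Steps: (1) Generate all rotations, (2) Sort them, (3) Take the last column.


Rotations (sorted):
  0: $accceaa -> last char: a
  1: a$acccea -> last char: a
  2: aa$accce -> last char: e
  3: accceaa$ -> last char: $
  4: ccceaa$a -> last char: a
  5: cceaa$ac -> last char: c
  6: ceaa$acc -> last char: c
  7: eaa$accc -> last char: c


BWT = aae$accc


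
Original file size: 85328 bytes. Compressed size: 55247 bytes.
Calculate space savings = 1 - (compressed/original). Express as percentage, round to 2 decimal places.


ratio = compressed/original = 55247/85328 = 0.647466
savings = 1 - ratio = 1 - 0.647466 = 0.352534
as a percentage: 0.352534 * 100 = 35.25%

Space savings = 1 - 55247/85328 = 35.25%


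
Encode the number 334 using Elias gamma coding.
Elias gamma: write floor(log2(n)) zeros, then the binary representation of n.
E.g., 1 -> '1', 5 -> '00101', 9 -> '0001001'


num_bits = floor(log2(334)) + 1 = 9
leading_zeros = num_bits - 1 = 8
binary(334) = 101001110

Elias gamma(334) = '00000000' + '101001110' = 00000000101001110 (17 bits)


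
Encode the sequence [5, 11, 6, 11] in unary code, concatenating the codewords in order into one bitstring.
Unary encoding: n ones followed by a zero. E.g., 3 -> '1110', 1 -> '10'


Encode each number as n ones followed by a terminating 0:
  5 -> 111110 (6 bits)
  11 -> 111111111110 (12 bits)
  6 -> 1111110 (7 bits)
  11 -> 111111111110 (12 bits)
Total length = 6 + 12 + 7 + 12 = 37 bits.

Unary([5, 11, 6, 11]) = 1111101111111111101111110111111111110 (37 bits)


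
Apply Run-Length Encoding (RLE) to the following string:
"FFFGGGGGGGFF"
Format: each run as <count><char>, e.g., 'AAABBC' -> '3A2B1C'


Scanning runs left to right:
  i=0: run of 'F' x 3 -> '3F'
  i=3: run of 'G' x 7 -> '7G'
  i=10: run of 'F' x 2 -> '2F'

RLE = 3F7G2F


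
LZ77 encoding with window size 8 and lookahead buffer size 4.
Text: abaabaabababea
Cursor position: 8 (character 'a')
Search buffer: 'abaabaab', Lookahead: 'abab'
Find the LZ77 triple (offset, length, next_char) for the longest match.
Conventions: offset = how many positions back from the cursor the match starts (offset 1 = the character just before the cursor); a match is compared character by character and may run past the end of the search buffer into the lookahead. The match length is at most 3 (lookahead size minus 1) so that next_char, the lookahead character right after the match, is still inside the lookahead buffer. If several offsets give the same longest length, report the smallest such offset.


Try each offset into the search buffer:
  offset=1 (pos 7, char 'b'): match length 0
  offset=2 (pos 6, char 'a'): match length 3
  offset=3 (pos 5, char 'a'): match length 1
  offset=4 (pos 4, char 'b'): match length 0
  offset=5 (pos 3, char 'a'): match length 3
  offset=6 (pos 2, char 'a'): match length 1
  offset=7 (pos 1, char 'b'): match length 0
  offset=8 (pos 0, char 'a'): match length 3
Longest match has length 3, found at offsets 2, 5, 8; take the smallest, offset 2.
next_char = character at position 8 + 3 = 11 -> 'b'

Best match: offset=2, length=3 (matching 'aba' starting at position 6)
LZ77 triple: (2, 3, 'b')


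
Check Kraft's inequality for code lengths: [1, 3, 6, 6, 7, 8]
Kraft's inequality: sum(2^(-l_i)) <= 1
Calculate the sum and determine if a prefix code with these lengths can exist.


Sum = 2^(-1) + 2^(-3) + 2^(-6) + 2^(-6) + 2^(-7) + 2^(-8)
    = 0.5 + 0.125 + 0.015625 + 0.015625 + 0.0078125 + 0.00390625
    = 171/256 = 0.66796875
Since 0.66796875 <= 1, Kraft's inequality IS satisfied.
A prefix code with these lengths CAN exist.

Kraft sum = 0.66796875. Satisfied.


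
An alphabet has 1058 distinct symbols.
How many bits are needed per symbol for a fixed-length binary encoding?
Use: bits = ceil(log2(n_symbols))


log2(1058) = 10.0471
Bracket: 2^10 = 1024 < 1058 <= 2^11 = 2048
So ceil(log2(1058)) = 11

bits = ceil(log2(1058)) = ceil(10.0471) = 11 bits


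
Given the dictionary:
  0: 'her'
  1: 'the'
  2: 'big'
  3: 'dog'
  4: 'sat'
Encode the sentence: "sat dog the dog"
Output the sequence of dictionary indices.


Look up each word in the dictionary:
  'sat' -> 4
  'dog' -> 3
  'the' -> 1
  'dog' -> 3

Encoded: [4, 3, 1, 3]


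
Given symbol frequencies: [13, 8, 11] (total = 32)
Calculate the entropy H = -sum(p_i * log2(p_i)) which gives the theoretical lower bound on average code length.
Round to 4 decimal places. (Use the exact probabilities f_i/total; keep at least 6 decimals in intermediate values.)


Per-symbol terms -p_i * log2(p_i) with p_i = f_i/32:
  p = 13/32 = 0.406250: log2(p) = -1.299560, -p*log2(p) = 0.527946
  p = 8/32 = 0.250000: log2(p) = -2.000000, -p*log2(p) = 0.500000
  p = 11/32 = 0.343750: log2(p) = -1.540568, -p*log2(p) = 0.529570
H = 0.527946 + 0.500000 + 0.529570 = 1.557516

H = 1.5575 bits/symbol


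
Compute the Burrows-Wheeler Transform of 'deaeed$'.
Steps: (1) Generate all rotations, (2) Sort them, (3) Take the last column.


Rotations (sorted):
  0: $deaeed -> last char: d
  1: aeed$de -> last char: e
  2: d$deaee -> last char: e
  3: deaeed$ -> last char: $
  4: eaeed$d -> last char: d
  5: ed$deae -> last char: e
  6: eed$dea -> last char: a


BWT = dee$dea


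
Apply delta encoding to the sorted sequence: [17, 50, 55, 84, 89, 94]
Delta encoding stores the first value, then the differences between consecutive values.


First value: 17
Deltas:
  50 - 17 = 33
  55 - 50 = 5
  84 - 55 = 29
  89 - 84 = 5
  94 - 89 = 5


Delta encoded: [17, 33, 5, 29, 5, 5]


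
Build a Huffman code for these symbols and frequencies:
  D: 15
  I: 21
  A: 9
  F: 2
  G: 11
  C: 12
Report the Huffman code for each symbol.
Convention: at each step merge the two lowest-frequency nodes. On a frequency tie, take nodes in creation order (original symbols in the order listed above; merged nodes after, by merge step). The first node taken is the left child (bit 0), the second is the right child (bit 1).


Huffman tree construction:
Step 1: Merge F(2) + A(9) = 11
Step 2: Merge G(11) + (F+A)(11) = 22
Step 3: Merge C(12) + D(15) = 27
Step 4: Merge I(21) + (G+(F+A))(22) = 43
Step 5: Merge (C+D)(27) + (I+(G+(F+A)))(43) = 70
Read each symbol's code off the tree from the root (left child = 0, right child = 1).

Codes:
  D: 01 (length 2)
  I: 10 (length 2)
  A: 1111 (length 4)
  F: 1110 (length 4)
  G: 110 (length 3)
  C: 00 (length 2)
Average code length: 173/70 = 2.4714 bits/symbol


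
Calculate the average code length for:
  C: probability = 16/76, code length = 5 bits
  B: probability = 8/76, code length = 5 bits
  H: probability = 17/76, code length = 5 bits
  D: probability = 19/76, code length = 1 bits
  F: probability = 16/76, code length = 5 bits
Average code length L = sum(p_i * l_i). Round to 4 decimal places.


Weighted contributions p_i * l_i:
  C: (16/76) * 5 = 80/76
  B: (8/76) * 5 = 40/76
  H: (17/76) * 5 = 85/76
  D: (19/76) * 1 = 19/76
  F: (16/76) * 5 = 80/76
Sum = (80 + 40 + 85 + 19 + 80)/76 = 304/76

L = 304/76 = 4.0000 bits/symbol


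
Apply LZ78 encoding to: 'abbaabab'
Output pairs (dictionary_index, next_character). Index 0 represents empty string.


LZ78 encoding steps:
Dictionary: {0: ''}
Step 1: w='' (idx 0), next='a' -> output (0, 'a'), add 'a' as idx 1
Step 2: w='' (idx 0), next='b' -> output (0, 'b'), add 'b' as idx 2
Step 3: w='b' (idx 2), next='a' -> output (2, 'a'), add 'ba' as idx 3
Step 4: w='a' (idx 1), next='b' -> output (1, 'b'), add 'ab' as idx 4
Step 5: w='ab' (idx 4), end of input -> output (4, '')


Encoded: [(0, 'a'), (0, 'b'), (2, 'a'), (1, 'b'), (4, '')]


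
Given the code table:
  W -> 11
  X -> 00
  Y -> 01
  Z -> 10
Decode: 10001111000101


Decoding:
10 -> Z
00 -> X
11 -> W
11 -> W
00 -> X
01 -> Y
01 -> Y


Result: ZXWWXYY


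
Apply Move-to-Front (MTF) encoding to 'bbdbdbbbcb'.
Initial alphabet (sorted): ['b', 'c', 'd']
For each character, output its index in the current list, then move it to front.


MTF encoding:
'b': index 0 in ['b', 'c', 'd'] -> ['b', 'c', 'd']
'b': index 0 in ['b', 'c', 'd'] -> ['b', 'c', 'd']
'd': index 2 in ['b', 'c', 'd'] -> ['d', 'b', 'c']
'b': index 1 in ['d', 'b', 'c'] -> ['b', 'd', 'c']
'd': index 1 in ['b', 'd', 'c'] -> ['d', 'b', 'c']
'b': index 1 in ['d', 'b', 'c'] -> ['b', 'd', 'c']
'b': index 0 in ['b', 'd', 'c'] -> ['b', 'd', 'c']
'b': index 0 in ['b', 'd', 'c'] -> ['b', 'd', 'c']
'c': index 2 in ['b', 'd', 'c'] -> ['c', 'b', 'd']
'b': index 1 in ['c', 'b', 'd'] -> ['b', 'c', 'd']


Output: [0, 0, 2, 1, 1, 1, 0, 0, 2, 1]


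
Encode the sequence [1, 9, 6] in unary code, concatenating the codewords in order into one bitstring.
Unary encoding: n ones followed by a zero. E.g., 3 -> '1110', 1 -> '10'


Encode each number as n ones followed by a terminating 0:
  1 -> 10 (2 bits)
  9 -> 1111111110 (10 bits)
  6 -> 1111110 (7 bits)
Total length = 2 + 10 + 7 = 19 bits.

Unary([1, 9, 6]) = 1011111111101111110 (19 bits)


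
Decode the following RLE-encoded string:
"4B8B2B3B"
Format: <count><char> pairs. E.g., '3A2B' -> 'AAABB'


Expanding each <count><char> pair:
  4B -> 'BBBB'
  8B -> 'BBBBBBBB'
  2B -> 'BB'
  3B -> 'BBB'

Decoded = BBBBBBBBBBBBBBBBB


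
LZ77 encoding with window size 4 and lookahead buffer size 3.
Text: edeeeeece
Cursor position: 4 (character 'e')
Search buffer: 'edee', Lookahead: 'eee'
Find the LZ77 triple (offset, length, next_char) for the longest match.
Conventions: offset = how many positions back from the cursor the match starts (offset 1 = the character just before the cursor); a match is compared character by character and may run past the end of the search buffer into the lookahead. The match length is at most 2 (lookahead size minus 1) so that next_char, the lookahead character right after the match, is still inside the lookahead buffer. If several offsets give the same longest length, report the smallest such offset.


Try each offset into the search buffer:
  offset=1 (pos 3, char 'e'): match length 2
  offset=2 (pos 2, char 'e'): match length 2
  offset=3 (pos 1, char 'd'): match length 0
  offset=4 (pos 0, char 'e'): match length 1
Longest match has length 2, found at offsets 1, 2; take the smallest, offset 1.
next_char = character at position 4 + 2 = 6 -> 'e'

Best match: offset=1, length=2 (matching 'ee' starting at position 3)
LZ77 triple: (1, 2, 'e')


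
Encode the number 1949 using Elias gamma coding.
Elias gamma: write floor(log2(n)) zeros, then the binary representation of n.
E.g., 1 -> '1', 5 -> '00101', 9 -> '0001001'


num_bits = floor(log2(1949)) + 1 = 11
leading_zeros = num_bits - 1 = 10
binary(1949) = 11110011101

Elias gamma(1949) = '0000000000' + '11110011101' = 000000000011110011101 (21 bits)


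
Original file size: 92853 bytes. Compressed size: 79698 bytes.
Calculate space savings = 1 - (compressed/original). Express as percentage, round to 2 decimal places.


ratio = compressed/original = 79698/92853 = 0.858324
savings = 1 - ratio = 1 - 0.858324 = 0.141676
as a percentage: 0.141676 * 100 = 14.17%

Space savings = 1 - 79698/92853 = 14.17%


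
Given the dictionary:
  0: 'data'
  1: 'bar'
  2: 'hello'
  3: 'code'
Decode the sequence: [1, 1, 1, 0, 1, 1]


Look up each index in the dictionary:
  1 -> 'bar'
  1 -> 'bar'
  1 -> 'bar'
  0 -> 'data'
  1 -> 'bar'
  1 -> 'bar'

Decoded: "bar bar bar data bar bar"


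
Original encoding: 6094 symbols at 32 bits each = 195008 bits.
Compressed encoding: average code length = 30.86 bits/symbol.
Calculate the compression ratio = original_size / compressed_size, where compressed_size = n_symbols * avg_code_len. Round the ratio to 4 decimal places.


original_size = n_symbols * orig_bits = 6094 * 32 = 195008 bits
compressed_size = n_symbols * avg_code_len = 6094 * 30.86 = 188060.84 bits
ratio = original_size / compressed_size = 195008 / 188060.84 = 1.0369

Compression ratio = 1.0369


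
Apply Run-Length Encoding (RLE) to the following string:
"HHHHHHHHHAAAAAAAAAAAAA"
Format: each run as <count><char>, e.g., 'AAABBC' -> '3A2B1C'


Scanning runs left to right:
  i=0: run of 'H' x 9 -> '9H'
  i=9: run of 'A' x 13 -> '13A'

RLE = 9H13A


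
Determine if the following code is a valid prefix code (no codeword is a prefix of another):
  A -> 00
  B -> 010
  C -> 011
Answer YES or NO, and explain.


Checking each pair (does one codeword prefix another?):
  A='00' vs B='010': no prefix
  A='00' vs C='011': no prefix
  B='010' vs A='00': no prefix
  B='010' vs C='011': no prefix
  C='011' vs A='00': no prefix
  C='011' vs B='010': no prefix
No violation found over all pairs.

YES -- this is a valid prefix code. No codeword is a prefix of any other codeword.


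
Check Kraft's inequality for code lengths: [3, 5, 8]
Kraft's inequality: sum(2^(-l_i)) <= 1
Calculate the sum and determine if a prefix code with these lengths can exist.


Sum = 2^(-3) + 2^(-5) + 2^(-8)
    = 0.125 + 0.03125 + 0.00390625
    = 41/256 = 0.16015625
Since 0.16015625 <= 1, Kraft's inequality IS satisfied.
A prefix code with these lengths CAN exist.

Kraft sum = 0.16015625. Satisfied.


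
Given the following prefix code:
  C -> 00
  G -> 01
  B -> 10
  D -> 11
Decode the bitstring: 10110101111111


Decoding step by step:
Bits 10 -> B
Bits 11 -> D
Bits 01 -> G
Bits 01 -> G
Bits 11 -> D
Bits 11 -> D
Bits 11 -> D


Decoded message: BDGGDDD


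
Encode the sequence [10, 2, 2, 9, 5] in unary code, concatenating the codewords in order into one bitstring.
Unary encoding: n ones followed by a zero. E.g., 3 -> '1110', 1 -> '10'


Encode each number as n ones followed by a terminating 0:
  10 -> 11111111110 (11 bits)
  2 -> 110 (3 bits)
  2 -> 110 (3 bits)
  9 -> 1111111110 (10 bits)
  5 -> 111110 (6 bits)
Total length = 11 + 3 + 3 + 10 + 6 = 33 bits.

Unary([10, 2, 2, 9, 5]) = 111111111101101101111111110111110 (33 bits)


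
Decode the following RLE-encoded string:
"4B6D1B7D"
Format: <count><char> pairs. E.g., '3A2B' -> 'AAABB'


Expanding each <count><char> pair:
  4B -> 'BBBB'
  6D -> 'DDDDDD'
  1B -> 'B'
  7D -> 'DDDDDDD'

Decoded = BBBBDDDDDDBDDDDDDD


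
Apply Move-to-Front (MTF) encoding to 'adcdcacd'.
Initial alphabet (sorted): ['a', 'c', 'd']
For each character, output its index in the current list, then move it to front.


MTF encoding:
'a': index 0 in ['a', 'c', 'd'] -> ['a', 'c', 'd']
'd': index 2 in ['a', 'c', 'd'] -> ['d', 'a', 'c']
'c': index 2 in ['d', 'a', 'c'] -> ['c', 'd', 'a']
'd': index 1 in ['c', 'd', 'a'] -> ['d', 'c', 'a']
'c': index 1 in ['d', 'c', 'a'] -> ['c', 'd', 'a']
'a': index 2 in ['c', 'd', 'a'] -> ['a', 'c', 'd']
'c': index 1 in ['a', 'c', 'd'] -> ['c', 'a', 'd']
'd': index 2 in ['c', 'a', 'd'] -> ['d', 'c', 'a']


Output: [0, 2, 2, 1, 1, 2, 1, 2]


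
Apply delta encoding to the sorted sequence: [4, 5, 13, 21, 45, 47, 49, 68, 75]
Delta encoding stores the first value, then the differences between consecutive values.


First value: 4
Deltas:
  5 - 4 = 1
  13 - 5 = 8
  21 - 13 = 8
  45 - 21 = 24
  47 - 45 = 2
  49 - 47 = 2
  68 - 49 = 19
  75 - 68 = 7


Delta encoded: [4, 1, 8, 8, 24, 2, 2, 19, 7]


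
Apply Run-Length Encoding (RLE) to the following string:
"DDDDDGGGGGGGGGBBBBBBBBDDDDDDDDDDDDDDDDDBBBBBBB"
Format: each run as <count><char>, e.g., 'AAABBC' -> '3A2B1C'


Scanning runs left to right:
  i=0: run of 'D' x 5 -> '5D'
  i=5: run of 'G' x 9 -> '9G'
  i=14: run of 'B' x 8 -> '8B'
  i=22: run of 'D' x 17 -> '17D'
  i=39: run of 'B' x 7 -> '7B'

RLE = 5D9G8B17D7B


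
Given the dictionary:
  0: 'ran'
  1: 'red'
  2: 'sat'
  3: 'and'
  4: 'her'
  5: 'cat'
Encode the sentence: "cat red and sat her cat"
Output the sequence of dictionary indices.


Look up each word in the dictionary:
  'cat' -> 5
  'red' -> 1
  'and' -> 3
  'sat' -> 2
  'her' -> 4
  'cat' -> 5

Encoded: [5, 1, 3, 2, 4, 5]


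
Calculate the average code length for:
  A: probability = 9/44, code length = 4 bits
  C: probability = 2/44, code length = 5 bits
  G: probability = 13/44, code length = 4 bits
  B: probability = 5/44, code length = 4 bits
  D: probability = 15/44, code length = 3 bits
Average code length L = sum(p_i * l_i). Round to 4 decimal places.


Weighted contributions p_i * l_i:
  A: (9/44) * 4 = 36/44
  C: (2/44) * 5 = 10/44
  G: (13/44) * 4 = 52/44
  B: (5/44) * 4 = 20/44
  D: (15/44) * 3 = 45/44
Sum = (36 + 10 + 52 + 20 + 45)/44 = 163/44

L = 163/44 = 3.7045 bits/symbol


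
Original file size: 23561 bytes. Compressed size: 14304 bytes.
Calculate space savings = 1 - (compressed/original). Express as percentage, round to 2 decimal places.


ratio = compressed/original = 14304/23561 = 0.607105
savings = 1 - ratio = 1 - 0.607105 = 0.392895
as a percentage: 0.392895 * 100 = 39.29%

Space savings = 1 - 14304/23561 = 39.29%


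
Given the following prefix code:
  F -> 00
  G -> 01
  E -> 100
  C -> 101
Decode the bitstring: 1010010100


Decoding step by step:
Bits 101 -> C
Bits 00 -> F
Bits 101 -> C
Bits 00 -> F


Decoded message: CFCF


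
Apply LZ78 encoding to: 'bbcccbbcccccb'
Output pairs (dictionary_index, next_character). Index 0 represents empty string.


LZ78 encoding steps:
Dictionary: {0: ''}
Step 1: w='' (idx 0), next='b' -> output (0, 'b'), add 'b' as idx 1
Step 2: w='b' (idx 1), next='c' -> output (1, 'c'), add 'bc' as idx 2
Step 3: w='' (idx 0), next='c' -> output (0, 'c'), add 'c' as idx 3
Step 4: w='c' (idx 3), next='b' -> output (3, 'b'), add 'cb' as idx 4
Step 5: w='bc' (idx 2), next='c' -> output (2, 'c'), add 'bcc' as idx 5
Step 6: w='c' (idx 3), next='c' -> output (3, 'c'), add 'cc' as idx 6
Step 7: w='cb' (idx 4), end of input -> output (4, '')


Encoded: [(0, 'b'), (1, 'c'), (0, 'c'), (3, 'b'), (2, 'c'), (3, 'c'), (4, '')]


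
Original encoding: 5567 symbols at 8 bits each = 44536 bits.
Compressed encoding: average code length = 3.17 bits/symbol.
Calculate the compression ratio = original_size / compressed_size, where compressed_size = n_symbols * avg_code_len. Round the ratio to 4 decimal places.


original_size = n_symbols * orig_bits = 5567 * 8 = 44536 bits
compressed_size = n_symbols * avg_code_len = 5567 * 3.17 = 17647.39 bits
ratio = original_size / compressed_size = 44536 / 17647.39 = 2.5237

Compression ratio = 2.5237


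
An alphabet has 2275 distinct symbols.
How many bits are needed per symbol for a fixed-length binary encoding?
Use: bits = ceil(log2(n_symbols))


log2(2275) = 11.1517
Bracket: 2^11 = 2048 < 2275 <= 2^12 = 4096
So ceil(log2(2275)) = 12

bits = ceil(log2(2275)) = ceil(11.1517) = 12 bits


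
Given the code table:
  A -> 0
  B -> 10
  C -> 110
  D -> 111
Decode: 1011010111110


Decoding:
10 -> B
110 -> C
10 -> B
111 -> D
110 -> C


Result: BCBDC


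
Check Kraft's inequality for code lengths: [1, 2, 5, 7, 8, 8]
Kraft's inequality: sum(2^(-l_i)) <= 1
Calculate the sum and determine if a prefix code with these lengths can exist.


Sum = 2^(-1) + 2^(-2) + 2^(-5) + 2^(-7) + 2^(-8) + 2^(-8)
    = 0.5 + 0.25 + 0.03125 + 0.0078125 + 0.00390625 + 0.00390625
    = 204/256 = 0.796875
Since 0.796875 <= 1, Kraft's inequality IS satisfied.
A prefix code with these lengths CAN exist.

Kraft sum = 0.796875. Satisfied.


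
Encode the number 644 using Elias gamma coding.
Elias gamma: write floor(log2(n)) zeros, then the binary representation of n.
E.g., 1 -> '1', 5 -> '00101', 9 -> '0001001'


num_bits = floor(log2(644)) + 1 = 10
leading_zeros = num_bits - 1 = 9
binary(644) = 1010000100

Elias gamma(644) = '000000000' + '1010000100' = 0000000001010000100 (19 bits)


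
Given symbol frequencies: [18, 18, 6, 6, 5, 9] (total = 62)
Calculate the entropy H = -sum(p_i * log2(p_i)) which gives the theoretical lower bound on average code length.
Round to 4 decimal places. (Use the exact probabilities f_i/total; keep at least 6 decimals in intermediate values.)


Per-symbol terms -p_i * log2(p_i) with p_i = f_i/62:
  p = 18/62 = 0.290323: log2(p) = -1.784271, -p*log2(p) = 0.518014
  p = 18/62 = 0.290323: log2(p) = -1.784271, -p*log2(p) = 0.518014
  p = 6/62 = 0.096774: log2(p) = -3.369234, -p*log2(p) = 0.326055
  p = 6/62 = 0.096774: log2(p) = -3.369234, -p*log2(p) = 0.326055
  p = 5/62 = 0.080645: log2(p) = -3.632268, -p*log2(p) = 0.292925
  p = 9/62 = 0.145161: log2(p) = -2.784271, -p*log2(p) = 0.404168
H = 0.518014 + 0.518014 + 0.326055 + 0.326055 + 0.292925 + 0.404168 = 2.385231

H = 2.3852 bits/symbol


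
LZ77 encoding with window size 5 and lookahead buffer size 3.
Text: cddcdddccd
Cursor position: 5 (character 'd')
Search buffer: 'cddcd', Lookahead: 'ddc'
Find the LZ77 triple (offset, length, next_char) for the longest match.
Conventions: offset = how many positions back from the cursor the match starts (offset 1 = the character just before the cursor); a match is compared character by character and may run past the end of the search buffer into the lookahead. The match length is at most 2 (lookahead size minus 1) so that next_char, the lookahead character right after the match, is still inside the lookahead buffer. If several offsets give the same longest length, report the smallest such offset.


Try each offset into the search buffer:
  offset=1 (pos 4, char 'd'): match length 2
  offset=2 (pos 3, char 'c'): match length 0
  offset=3 (pos 2, char 'd'): match length 1
  offset=4 (pos 1, char 'd'): match length 2
  offset=5 (pos 0, char 'c'): match length 0
Longest match has length 2, found at offsets 1, 4; take the smallest, offset 1.
next_char = character at position 5 + 2 = 7 -> 'c'

Best match: offset=1, length=2 (matching 'dd' starting at position 4)
LZ77 triple: (1, 2, 'c')


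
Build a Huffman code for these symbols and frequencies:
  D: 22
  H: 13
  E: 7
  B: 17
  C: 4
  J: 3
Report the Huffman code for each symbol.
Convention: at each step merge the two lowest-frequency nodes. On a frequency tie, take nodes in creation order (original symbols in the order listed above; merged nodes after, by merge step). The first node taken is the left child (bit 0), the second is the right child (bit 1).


Huffman tree construction:
Step 1: Merge J(3) + C(4) = 7
Step 2: Merge E(7) + (J+C)(7) = 14
Step 3: Merge H(13) + (E+(J+C))(14) = 27
Step 4: Merge B(17) + D(22) = 39
Step 5: Merge (H+(E+(J+C)))(27) + (B+D)(39) = 66
Read each symbol's code off the tree from the root (left child = 0, right child = 1).

Codes:
  D: 11 (length 2)
  H: 00 (length 2)
  E: 010 (length 3)
  B: 10 (length 2)
  C: 0111 (length 4)
  J: 0110 (length 4)
Average code length: 153/66 = 2.3182 bits/symbol


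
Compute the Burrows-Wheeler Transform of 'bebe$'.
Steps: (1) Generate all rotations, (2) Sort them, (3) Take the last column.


Rotations (sorted):
  0: $bebe -> last char: e
  1: be$be -> last char: e
  2: bebe$ -> last char: $
  3: e$beb -> last char: b
  4: ebe$b -> last char: b


BWT = ee$bb


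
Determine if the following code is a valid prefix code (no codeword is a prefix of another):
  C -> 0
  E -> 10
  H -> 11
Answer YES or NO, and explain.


Checking each pair (does one codeword prefix another?):
  C='0' vs E='10': no prefix
  C='0' vs H='11': no prefix
  E='10' vs C='0': no prefix
  E='10' vs H='11': no prefix
  H='11' vs C='0': no prefix
  H='11' vs E='10': no prefix
No violation found over all pairs.

YES -- this is a valid prefix code. No codeword is a prefix of any other codeword.


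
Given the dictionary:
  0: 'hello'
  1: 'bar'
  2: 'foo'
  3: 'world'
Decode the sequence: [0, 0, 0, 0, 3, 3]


Look up each index in the dictionary:
  0 -> 'hello'
  0 -> 'hello'
  0 -> 'hello'
  0 -> 'hello'
  3 -> 'world'
  3 -> 'world'

Decoded: "hello hello hello hello world world"


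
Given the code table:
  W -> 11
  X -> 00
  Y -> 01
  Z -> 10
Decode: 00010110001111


Decoding:
00 -> X
01 -> Y
01 -> Y
10 -> Z
00 -> X
11 -> W
11 -> W


Result: XYYZXWW


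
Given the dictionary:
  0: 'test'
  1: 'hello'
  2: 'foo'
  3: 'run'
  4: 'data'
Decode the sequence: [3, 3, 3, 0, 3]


Look up each index in the dictionary:
  3 -> 'run'
  3 -> 'run'
  3 -> 'run'
  0 -> 'test'
  3 -> 'run'

Decoded: "run run run test run"


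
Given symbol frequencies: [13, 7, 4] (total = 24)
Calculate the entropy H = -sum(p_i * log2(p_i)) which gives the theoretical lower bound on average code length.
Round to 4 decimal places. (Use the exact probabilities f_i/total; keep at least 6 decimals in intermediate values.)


Per-symbol terms -p_i * log2(p_i) with p_i = f_i/24:
  p = 13/24 = 0.541667: log2(p) = -0.884523, -p*log2(p) = 0.479117
  p = 7/24 = 0.291667: log2(p) = -1.777608, -p*log2(p) = 0.518469
  p = 4/24 = 0.166667: log2(p) = -2.584963, -p*log2(p) = 0.430827
H = 0.479117 + 0.518469 + 0.430827 = 1.428413

H = 1.4284 bits/symbol


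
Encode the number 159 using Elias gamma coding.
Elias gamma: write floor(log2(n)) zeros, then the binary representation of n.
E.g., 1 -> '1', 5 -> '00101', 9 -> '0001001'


num_bits = floor(log2(159)) + 1 = 8
leading_zeros = num_bits - 1 = 7
binary(159) = 10011111

Elias gamma(159) = '0000000' + '10011111' = 000000010011111 (15 bits)


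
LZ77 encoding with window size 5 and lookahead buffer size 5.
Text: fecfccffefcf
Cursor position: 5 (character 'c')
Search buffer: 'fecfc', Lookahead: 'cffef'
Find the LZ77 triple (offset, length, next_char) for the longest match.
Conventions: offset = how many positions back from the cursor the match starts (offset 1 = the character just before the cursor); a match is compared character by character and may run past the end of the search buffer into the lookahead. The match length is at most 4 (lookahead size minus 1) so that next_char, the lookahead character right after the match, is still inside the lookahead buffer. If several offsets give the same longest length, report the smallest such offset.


Try each offset into the search buffer:
  offset=1 (pos 4, char 'c'): match length 1
  offset=2 (pos 3, char 'f'): match length 0
  offset=3 (pos 2, char 'c'): match length 2
  offset=4 (pos 1, char 'e'): match length 0
  offset=5 (pos 0, char 'f'): match length 0
Longest match has length 2 at offset 3.
next_char = character at position 5 + 2 = 7 -> 'f'

Best match: offset=3, length=2 (matching 'cf' starting at position 2)
LZ77 triple: (3, 2, 'f')


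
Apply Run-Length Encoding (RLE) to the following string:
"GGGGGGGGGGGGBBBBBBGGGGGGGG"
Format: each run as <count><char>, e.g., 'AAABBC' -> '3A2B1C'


Scanning runs left to right:
  i=0: run of 'G' x 12 -> '12G'
  i=12: run of 'B' x 6 -> '6B'
  i=18: run of 'G' x 8 -> '8G'

RLE = 12G6B8G


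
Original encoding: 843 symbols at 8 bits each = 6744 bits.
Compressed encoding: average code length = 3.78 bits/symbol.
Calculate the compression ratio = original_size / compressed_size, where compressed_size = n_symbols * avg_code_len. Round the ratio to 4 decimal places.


original_size = n_symbols * orig_bits = 843 * 8 = 6744 bits
compressed_size = n_symbols * avg_code_len = 843 * 3.78 = 3186.54 bits
ratio = original_size / compressed_size = 6744 / 3186.54 = 2.1164

Compression ratio = 2.1164


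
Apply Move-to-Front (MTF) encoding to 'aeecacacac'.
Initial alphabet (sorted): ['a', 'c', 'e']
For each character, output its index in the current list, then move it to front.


MTF encoding:
'a': index 0 in ['a', 'c', 'e'] -> ['a', 'c', 'e']
'e': index 2 in ['a', 'c', 'e'] -> ['e', 'a', 'c']
'e': index 0 in ['e', 'a', 'c'] -> ['e', 'a', 'c']
'c': index 2 in ['e', 'a', 'c'] -> ['c', 'e', 'a']
'a': index 2 in ['c', 'e', 'a'] -> ['a', 'c', 'e']
'c': index 1 in ['a', 'c', 'e'] -> ['c', 'a', 'e']
'a': index 1 in ['c', 'a', 'e'] -> ['a', 'c', 'e']
'c': index 1 in ['a', 'c', 'e'] -> ['c', 'a', 'e']
'a': index 1 in ['c', 'a', 'e'] -> ['a', 'c', 'e']
'c': index 1 in ['a', 'c', 'e'] -> ['c', 'a', 'e']


Output: [0, 2, 0, 2, 2, 1, 1, 1, 1, 1]


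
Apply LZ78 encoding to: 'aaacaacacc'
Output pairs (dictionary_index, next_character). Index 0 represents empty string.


LZ78 encoding steps:
Dictionary: {0: ''}
Step 1: w='' (idx 0), next='a' -> output (0, 'a'), add 'a' as idx 1
Step 2: w='a' (idx 1), next='a' -> output (1, 'a'), add 'aa' as idx 2
Step 3: w='' (idx 0), next='c' -> output (0, 'c'), add 'c' as idx 3
Step 4: w='aa' (idx 2), next='c' -> output (2, 'c'), add 'aac' as idx 4
Step 5: w='a' (idx 1), next='c' -> output (1, 'c'), add 'ac' as idx 5
Step 6: w='c' (idx 3), end of input -> output (3, '')


Encoded: [(0, 'a'), (1, 'a'), (0, 'c'), (2, 'c'), (1, 'c'), (3, '')]


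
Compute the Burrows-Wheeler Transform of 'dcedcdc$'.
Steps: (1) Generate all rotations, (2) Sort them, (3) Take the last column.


Rotations (sorted):
  0: $dcedcdc -> last char: c
  1: c$dcedcd -> last char: d
  2: cdc$dced -> last char: d
  3: cedcdc$d -> last char: d
  4: dc$dcedc -> last char: c
  5: dcdc$dce -> last char: e
  6: dcedcdc$ -> last char: $
  7: edcdc$dc -> last char: c


BWT = cdddce$c


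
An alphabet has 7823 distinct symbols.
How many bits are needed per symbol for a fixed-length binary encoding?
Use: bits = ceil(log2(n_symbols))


log2(7823) = 12.9335
Bracket: 2^12 = 4096 < 7823 <= 2^13 = 8192
So ceil(log2(7823)) = 13

bits = ceil(log2(7823)) = ceil(12.9335) = 13 bits


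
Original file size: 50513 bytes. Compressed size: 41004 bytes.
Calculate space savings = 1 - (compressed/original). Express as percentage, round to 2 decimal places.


ratio = compressed/original = 41004/50513 = 0.811751
savings = 1 - ratio = 1 - 0.811751 = 0.188249
as a percentage: 0.188249 * 100 = 18.82%

Space savings = 1 - 41004/50513 = 18.82%


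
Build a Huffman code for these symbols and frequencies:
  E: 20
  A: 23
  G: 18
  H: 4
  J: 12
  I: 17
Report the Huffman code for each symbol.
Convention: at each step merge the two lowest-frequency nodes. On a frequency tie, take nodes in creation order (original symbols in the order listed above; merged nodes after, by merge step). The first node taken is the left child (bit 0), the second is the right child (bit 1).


Huffman tree construction:
Step 1: Merge H(4) + J(12) = 16
Step 2: Merge (H+J)(16) + I(17) = 33
Step 3: Merge G(18) + E(20) = 38
Step 4: Merge A(23) + ((H+J)+I)(33) = 56
Step 5: Merge (G+E)(38) + (A+((H+J)+I))(56) = 94
Read each symbol's code off the tree from the root (left child = 0, right child = 1).

Codes:
  E: 01 (length 2)
  A: 10 (length 2)
  G: 00 (length 2)
  H: 1100 (length 4)
  J: 1101 (length 4)
  I: 111 (length 3)
Average code length: 237/94 = 2.5213 bits/symbol


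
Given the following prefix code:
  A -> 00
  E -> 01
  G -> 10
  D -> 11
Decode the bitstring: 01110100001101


Decoding step by step:
Bits 01 -> E
Bits 11 -> D
Bits 01 -> E
Bits 00 -> A
Bits 00 -> A
Bits 11 -> D
Bits 01 -> E


Decoded message: EDEAADE


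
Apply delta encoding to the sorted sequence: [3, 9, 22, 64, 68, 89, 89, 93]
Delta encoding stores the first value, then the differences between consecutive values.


First value: 3
Deltas:
  9 - 3 = 6
  22 - 9 = 13
  64 - 22 = 42
  68 - 64 = 4
  89 - 68 = 21
  89 - 89 = 0
  93 - 89 = 4


Delta encoded: [3, 6, 13, 42, 4, 21, 0, 4]


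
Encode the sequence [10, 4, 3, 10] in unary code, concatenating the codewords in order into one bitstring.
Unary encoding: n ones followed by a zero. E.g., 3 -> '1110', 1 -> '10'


Encode each number as n ones followed by a terminating 0:
  10 -> 11111111110 (11 bits)
  4 -> 11110 (5 bits)
  3 -> 1110 (4 bits)
  10 -> 11111111110 (11 bits)
Total length = 11 + 5 + 4 + 11 = 31 bits.

Unary([10, 4, 3, 10]) = 1111111111011110111011111111110 (31 bits)


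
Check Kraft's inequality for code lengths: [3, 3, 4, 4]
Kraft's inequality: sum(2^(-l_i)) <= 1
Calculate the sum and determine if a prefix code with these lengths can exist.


Sum = 2^(-3) + 2^(-3) + 2^(-4) + 2^(-4)
    = 0.125 + 0.125 + 0.0625 + 0.0625
    = 6/16 = 0.375
Since 0.375 <= 1, Kraft's inequality IS satisfied.
A prefix code with these lengths CAN exist.

Kraft sum = 0.375. Satisfied.


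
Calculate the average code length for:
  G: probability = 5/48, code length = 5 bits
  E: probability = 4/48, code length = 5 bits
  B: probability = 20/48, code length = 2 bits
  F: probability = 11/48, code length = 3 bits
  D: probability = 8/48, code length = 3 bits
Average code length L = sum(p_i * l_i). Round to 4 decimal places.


Weighted contributions p_i * l_i:
  G: (5/48) * 5 = 25/48
  E: (4/48) * 5 = 20/48
  B: (20/48) * 2 = 40/48
  F: (11/48) * 3 = 33/48
  D: (8/48) * 3 = 24/48
Sum = (25 + 20 + 40 + 33 + 24)/48 = 142/48

L = 142/48 = 2.9583 bits/symbol


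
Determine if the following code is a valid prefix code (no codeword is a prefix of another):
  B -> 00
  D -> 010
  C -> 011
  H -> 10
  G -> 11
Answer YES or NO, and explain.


Checking each pair (does one codeword prefix another?):
  B='00' vs D='010': no prefix
  B='00' vs C='011': no prefix
  B='00' vs H='10': no prefix
  B='00' vs G='11': no prefix
  D='010' vs B='00': no prefix
  D='010' vs C='011': no prefix
  D='010' vs H='10': no prefix
  D='010' vs G='11': no prefix
  C='011' vs B='00': no prefix
  C='011' vs D='010': no prefix
  C='011' vs H='10': no prefix
  C='011' vs G='11': no prefix
  H='10' vs B='00': no prefix
  H='10' vs D='010': no prefix
  H='10' vs C='011': no prefix
  H='10' vs G='11': no prefix
  G='11' vs B='00': no prefix
  G='11' vs D='010': no prefix
  G='11' vs C='011': no prefix
  G='11' vs H='10': no prefix
No violation found over all pairs.

YES -- this is a valid prefix code. No codeword is a prefix of any other codeword.


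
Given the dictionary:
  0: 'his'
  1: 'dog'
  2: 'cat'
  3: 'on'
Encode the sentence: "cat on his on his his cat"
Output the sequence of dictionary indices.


Look up each word in the dictionary:
  'cat' -> 2
  'on' -> 3
  'his' -> 0
  'on' -> 3
  'his' -> 0
  'his' -> 0
  'cat' -> 2

Encoded: [2, 3, 0, 3, 0, 0, 2]


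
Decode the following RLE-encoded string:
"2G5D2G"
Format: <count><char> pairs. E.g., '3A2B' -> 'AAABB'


Expanding each <count><char> pair:
  2G -> 'GG'
  5D -> 'DDDDD'
  2G -> 'GG'

Decoded = GGDDDDDGG
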